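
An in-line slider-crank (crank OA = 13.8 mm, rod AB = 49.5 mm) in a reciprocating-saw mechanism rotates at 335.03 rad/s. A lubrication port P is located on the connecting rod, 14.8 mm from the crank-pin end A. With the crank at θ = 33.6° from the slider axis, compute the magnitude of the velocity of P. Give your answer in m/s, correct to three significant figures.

3.85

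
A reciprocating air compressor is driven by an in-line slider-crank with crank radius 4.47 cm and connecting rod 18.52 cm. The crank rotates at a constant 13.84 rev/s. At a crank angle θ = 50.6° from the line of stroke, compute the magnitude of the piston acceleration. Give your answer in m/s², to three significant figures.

200

ω = 2π·13.8 = 86.96 rad/s
x(θ) = r cosθ + √(L² − r² sin²θ); with ω constant, a = ω²·d²x/dθ².
d²x/dθ² = −r cosθ − r²(cos2θ)/√u − r⁴ sin²2θ/(4u^{3/2}),  u = L² − r² sin²θ = 0.0331059 m².
Substituting r = 0.0447 m, L = 0.1852 m, θ = 50.6°: d²x/dθ² = -0.026399 m.
a = ω²·d²x/dθ² = (86.96)²·(-0.026399) = -199.63 m/s²;  |a| = 199.63 m/s².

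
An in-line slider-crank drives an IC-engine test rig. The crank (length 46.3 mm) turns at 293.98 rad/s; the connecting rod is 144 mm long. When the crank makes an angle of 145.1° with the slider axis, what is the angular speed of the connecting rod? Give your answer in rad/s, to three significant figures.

ω = 294 rad/s
The rod makes angle φ with the slider axis where L sinφ = r sinθ; differentiating, L cosφ·φ̇ = r ω cosθ.
L cosφ = √(L² − r² sin²θ) = 0.14154 m.
|ω_rod| = r ω |cosθ| / √(L² − r² sin²θ) = 0.0463·294·0.82015/0.14154 = 78.869 rad/s.

78.9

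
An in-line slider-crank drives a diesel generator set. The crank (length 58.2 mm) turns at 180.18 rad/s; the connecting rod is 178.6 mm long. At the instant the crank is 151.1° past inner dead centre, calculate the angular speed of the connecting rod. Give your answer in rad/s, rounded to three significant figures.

52.1

ω = 180.2 rad/s
The rod makes angle φ with the slider axis where L sinφ = r sinθ; differentiating, L cosφ·φ̇ = r ω cosθ.
L cosφ = √(L² − r² sin²θ) = 0.17637 m.
|ω_rod| = r ω |cosθ| / √(L² − r² sin²θ) = 0.0582·180.2·0.87546/0.17637 = 52.052 rad/s.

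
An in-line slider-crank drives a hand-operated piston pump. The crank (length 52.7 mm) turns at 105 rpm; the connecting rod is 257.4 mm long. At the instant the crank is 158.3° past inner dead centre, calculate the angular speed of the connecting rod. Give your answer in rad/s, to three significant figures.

ω = 11 rad/s (converted from 105 rpm).
The rod makes angle φ with the slider axis where L sinφ = r sinθ; differentiating, L cosφ·φ̇ = r ω cosθ.
L cosφ = √(L² − r² sin²θ) = 0.25666 m.
|ω_rod| = r ω |cosθ| / √(L² − r² sin²θ) = 0.0527·11·0.92913/0.25666 = 2.0977 rad/s.

2.10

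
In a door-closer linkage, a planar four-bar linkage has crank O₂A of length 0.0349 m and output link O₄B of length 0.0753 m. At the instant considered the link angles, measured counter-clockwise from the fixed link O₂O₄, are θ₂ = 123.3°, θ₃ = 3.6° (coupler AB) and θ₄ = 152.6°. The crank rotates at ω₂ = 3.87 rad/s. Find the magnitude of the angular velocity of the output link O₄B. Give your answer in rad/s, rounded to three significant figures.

3.03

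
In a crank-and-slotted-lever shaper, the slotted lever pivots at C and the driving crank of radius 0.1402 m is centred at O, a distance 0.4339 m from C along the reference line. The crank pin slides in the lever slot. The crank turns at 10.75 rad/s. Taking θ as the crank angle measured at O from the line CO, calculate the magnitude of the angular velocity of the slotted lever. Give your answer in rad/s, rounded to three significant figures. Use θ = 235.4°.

ω = 10.75 rad/s
Crank pin A relative to C: A = (d + r cosθ, r sinθ); lever angle φ = atan2(r sinθ, d + r cosθ).
Differentiating tanφ: φ̇ = rω(d cosθ + r)/(d² + r² + 2dr cosθ).
d² + r² + 2dr cosθ = |CA|² = 0.138838 m²;  d cosθ + r = -0.10619 m.
|ω_lever| = |0.1402·10.75·-0.10619| / 0.138838 = 1.1527 rad/s.

1.15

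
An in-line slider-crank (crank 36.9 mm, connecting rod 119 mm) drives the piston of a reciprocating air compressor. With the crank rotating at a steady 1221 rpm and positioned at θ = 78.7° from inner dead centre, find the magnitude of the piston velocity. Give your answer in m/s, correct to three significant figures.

4.92

ω = 2π·1221/60 = 127.9 rad/s
For an in-line slider-crank, x = r cosθ + √(L² − r² sin²θ), so v = −rω sinθ·[1 + r cosθ/√(L² − r² sin²θ)].
With r = 0.0369 m, L = 0.119 m, θ = 78.7°: √(L² − r² sin²θ) = 0.11337 m.
v = −0.0369·127.9·0.98061·[1 + 0.0369·0.19595/0.11337] = -4.9218 m/s.
|v| = 4.9218 m/s.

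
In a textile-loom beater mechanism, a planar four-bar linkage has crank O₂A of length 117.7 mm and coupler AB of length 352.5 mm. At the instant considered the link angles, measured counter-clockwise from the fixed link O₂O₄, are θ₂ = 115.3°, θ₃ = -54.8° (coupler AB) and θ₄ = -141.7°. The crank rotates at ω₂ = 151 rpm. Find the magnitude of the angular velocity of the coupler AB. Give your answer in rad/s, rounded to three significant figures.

ω₂ = 15.81 rad/s (from 151 rpm).
Differentiating the loop-closure r₂e^{iθ₂}+r₃e^{iθ₃}=r₁+r₄e^{iθ₄} gives r₂ω₂e^{iθ₂}+r₃ω₃e^{iθ₃}=r₄ω₄e^{iθ₄}.
Eliminating the other unknown: ω₃ = r₂ω₂ sin(θ₄−θ₂) / [r₃ sin(θ₃−θ₄)].
Numerator sine = +0.97437; denominator sine = +0.99854.
Result = 0.1177·15.81·(+0.97437) / (0.3525·(+0.99854)) = +5.1521 rad/s; magnitude 5.1521 rad/s.

5.15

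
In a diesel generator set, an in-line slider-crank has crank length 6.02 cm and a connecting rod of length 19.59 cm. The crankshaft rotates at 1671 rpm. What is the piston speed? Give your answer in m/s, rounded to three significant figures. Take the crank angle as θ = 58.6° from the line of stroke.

ω = 2π·1671/60 = 175 rad/s
For an in-line slider-crank, x = r cosθ + √(L² − r² sin²θ), so v = −rω sinθ·[1 + r cosθ/√(L² − r² sin²θ)].
With r = 0.0602 m, L = 0.1959 m, θ = 58.6°: √(L² − r² sin²θ) = 0.18904 m.
v = −0.0602·175·0.85355·[1 + 0.0602·0.52101/0.18904] = -10.483 m/s.
|v| = 10.483 m/s.

10.5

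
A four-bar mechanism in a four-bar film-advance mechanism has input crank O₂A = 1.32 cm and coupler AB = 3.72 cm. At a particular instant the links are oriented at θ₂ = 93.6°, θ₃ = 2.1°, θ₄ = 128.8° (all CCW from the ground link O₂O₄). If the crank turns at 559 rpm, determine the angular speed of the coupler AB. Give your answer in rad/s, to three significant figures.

14.9

ω₂ = 58.54 rad/s (from 559 rpm).
Differentiating the loop-closure r₂e^{iθ₂}+r₃e^{iθ₃}=r₁+r₄e^{iθ₄} gives r₂ω₂e^{iθ₂}+r₃ω₃e^{iθ₃}=r₄ω₄e^{iθ₄}.
Eliminating the other unknown: ω₃ = r₂ω₂ sin(θ₄−θ₂) / [r₃ sin(θ₃−θ₄)].
Numerator sine = +0.57643; denominator sine = -0.80178.
Result = 0.0132·58.54·(+0.57643) / (0.0372·(-0.80178)) = -14.934 rad/s; magnitude 14.934 rad/s.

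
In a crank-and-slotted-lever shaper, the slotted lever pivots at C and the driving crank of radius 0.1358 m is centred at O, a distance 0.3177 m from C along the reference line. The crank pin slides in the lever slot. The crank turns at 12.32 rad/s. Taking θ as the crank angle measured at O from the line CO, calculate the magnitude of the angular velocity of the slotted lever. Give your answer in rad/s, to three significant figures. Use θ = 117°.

ω = 12.32 rad/s
Crank pin A relative to C: A = (d + r cosθ, r sinθ); lever angle φ = atan2(r sinθ, d + r cosθ).
Differentiating tanφ: φ̇ = rω(d cosθ + r)/(d² + r² + 2dr cosθ).
d² + r² + 2dr cosθ = |CA|² = 0.0802013 m²;  d cosθ + r = -0.0084328 m.
|ω_lever| = |0.1358·12.32·-0.0084328| / 0.0802013 = 0.17591 rad/s.

0.176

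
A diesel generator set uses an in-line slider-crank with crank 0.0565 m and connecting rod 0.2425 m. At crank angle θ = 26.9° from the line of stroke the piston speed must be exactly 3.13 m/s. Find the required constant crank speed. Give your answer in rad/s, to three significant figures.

101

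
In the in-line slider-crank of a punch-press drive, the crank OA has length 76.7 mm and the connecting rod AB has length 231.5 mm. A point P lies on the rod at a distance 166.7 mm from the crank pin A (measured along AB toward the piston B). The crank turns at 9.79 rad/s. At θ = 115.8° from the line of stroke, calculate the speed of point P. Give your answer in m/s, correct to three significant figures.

ω = 9.79 rad/s.  Crank-pin speed |V_A| = rω = 0.75089 m/s, perpendicular to OA.
Rod angle: sinφ = −(r/L) sinθ ⇒ φ = -17.355°; ω_rod = −rω cosθ/√(L²−r²sin²θ) = +1.479 rad/s.
V_P = V_A + ω_rod × AP, with AP = 0.1667 m along the rod.
Components: V_Px = −rω sinθ − a·ω_rod·sinφ = -0.6025 m/s;  V_Py = rω cosθ + a·ω_rod·cosφ = -0.091479 m/s.
|V_P| = √(V_Px² + V_Py²) = 0.6094 m/s.

0.609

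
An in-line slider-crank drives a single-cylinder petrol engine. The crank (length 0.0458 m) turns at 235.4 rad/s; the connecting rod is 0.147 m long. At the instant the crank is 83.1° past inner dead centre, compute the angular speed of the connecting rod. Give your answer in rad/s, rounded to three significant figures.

9.27

ω = 235.4 rad/s
The rod makes angle φ with the slider axis where L sinφ = r sinθ; differentiating, L cosφ·φ̇ = r ω cosθ.
L cosφ = √(L² − r² sin²θ) = 0.13979 m.
|ω_rod| = r ω |cosθ| / √(L² − r² sin²θ) = 0.0458·235.4·0.12014/0.13979 = 9.2655 rad/s.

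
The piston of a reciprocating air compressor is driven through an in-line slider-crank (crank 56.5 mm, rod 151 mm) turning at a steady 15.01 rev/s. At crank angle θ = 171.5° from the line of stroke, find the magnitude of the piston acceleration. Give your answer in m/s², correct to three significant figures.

ω = 2π·15 = 94.31 rad/s
x(θ) = r cosθ + √(L² − r² sin²θ); with ω constant, a = ω²·d²x/dθ².
d²x/dθ² = −r cosθ − r²(cos2θ)/√u − r⁴ sin²2θ/(4u^{3/2}),  u = L² − r² sin²θ = 0.0227313 m².
Substituting r = 0.0565 m, L = 0.151 m, θ = 171.5°: d²x/dθ² = +0.035568 m.
a = ω²·d²x/dθ² = (94.31)²·(+0.035568) = +316.36 m/s²;  |a| = 316.36 m/s².

316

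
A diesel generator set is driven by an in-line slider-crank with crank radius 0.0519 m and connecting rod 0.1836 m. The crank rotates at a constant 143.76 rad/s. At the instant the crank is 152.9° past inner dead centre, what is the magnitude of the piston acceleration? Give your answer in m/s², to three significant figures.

772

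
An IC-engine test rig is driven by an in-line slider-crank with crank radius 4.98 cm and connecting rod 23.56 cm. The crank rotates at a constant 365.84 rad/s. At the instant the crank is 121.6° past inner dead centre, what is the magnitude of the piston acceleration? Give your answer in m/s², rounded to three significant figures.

ω = 365.8 rad/s
x(θ) = r cosθ + √(L² − r² sin²θ); with ω constant, a = ω²·d²x/dθ².
d²x/dθ² = −r cosθ − r²(cos2θ)/√u − r⁴ sin²2θ/(4u^{3/2}),  u = L² − r² sin²θ = 0.0537082 m².
Substituting r = 0.0498 m, L = 0.2356 m, θ = 121.6°: d²x/dθ² = +0.030821 m.
a = ω²·d²x/dθ² = (365.8)²·(+0.030821) = +4125.1 m/s²;  |a| = 4125.1 m/s².

4130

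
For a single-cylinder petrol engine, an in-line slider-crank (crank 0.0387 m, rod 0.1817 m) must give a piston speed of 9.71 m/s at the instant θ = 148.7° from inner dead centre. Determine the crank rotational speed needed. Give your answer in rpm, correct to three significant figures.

5650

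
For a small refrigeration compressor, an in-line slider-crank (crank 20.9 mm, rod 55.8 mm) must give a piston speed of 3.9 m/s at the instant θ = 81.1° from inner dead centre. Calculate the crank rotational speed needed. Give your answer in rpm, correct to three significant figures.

For an in-line slider-crank, |v_piston| = rω|sinθ|·[1 + r cosθ/√(L² − r² sin²θ)].
With r = 0.0209 m, L = 0.0558 m, θ = 81.1°: the bracketed kinematic factor |dx/dθ| = 0.021936 m.
ω = v/|dx/dθ| = 3.9/0.021936 = 177.79 rad/s.
N = 60ω/(2π) = 1697.7 rpm.

1700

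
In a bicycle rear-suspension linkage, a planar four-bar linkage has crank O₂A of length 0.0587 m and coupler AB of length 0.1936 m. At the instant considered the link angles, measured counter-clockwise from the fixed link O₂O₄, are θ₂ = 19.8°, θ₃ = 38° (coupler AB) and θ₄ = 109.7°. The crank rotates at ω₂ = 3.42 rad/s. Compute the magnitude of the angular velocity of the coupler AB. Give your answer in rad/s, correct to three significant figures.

1.09

ω₂ = 3.42 rad/s
Differentiating the loop-closure r₂e^{iθ₂}+r₃e^{iθ₃}=r₁+r₄e^{iθ₄} gives r₂ω₂e^{iθ₂}+r₃ω₃e^{iθ₃}=r₄ω₄e^{iθ₄}.
Eliminating the other unknown: ω₃ = r₂ω₂ sin(θ₄−θ₂) / [r₃ sin(θ₃−θ₄)].
Numerator sine = +1.00000; denominator sine = -0.94943.
Result = 0.0587·3.42·(+1.00000) / (0.1936·(-0.94943)) = -1.0922 rad/s; magnitude 1.0922 rad/s.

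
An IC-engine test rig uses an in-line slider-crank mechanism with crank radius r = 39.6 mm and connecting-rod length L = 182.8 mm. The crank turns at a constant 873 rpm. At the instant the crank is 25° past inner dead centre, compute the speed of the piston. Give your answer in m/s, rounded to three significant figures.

1.83

ω = 2π·873/60 = 91.42 rad/s
For an in-line slider-crank, x = r cosθ + √(L² − r² sin²θ), so v = −rω sinθ·[1 + r cosθ/√(L² − r² sin²θ)].
With r = 0.0396 m, L = 0.1828 m, θ = 25°: √(L² − r² sin²θ) = 0.18203 m.
v = −0.0396·91.42·0.42262·[1 + 0.0396·0.90631/0.18203] = -1.8316 m/s.
|v| = 1.8316 m/s.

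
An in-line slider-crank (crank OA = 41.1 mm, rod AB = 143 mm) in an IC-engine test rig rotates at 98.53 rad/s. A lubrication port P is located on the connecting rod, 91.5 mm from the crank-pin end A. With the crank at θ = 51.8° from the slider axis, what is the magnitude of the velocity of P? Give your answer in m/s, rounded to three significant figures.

3.67

ω = 98.53 rad/s.  Crank-pin speed |V_A| = rω = 4.0496 m/s, perpendicular to OA.
Rod angle: sinφ = −(r/L) sinθ ⇒ φ = -13.054°; ω_rod = −rω cosθ/√(L²−r²sin²θ) = -17.977 rad/s.
V_P = V_A + ω_rod × AP, with AP = 0.0915 m along the rod.
Components: V_Px = −rω sinθ − a·ω_rod·sinφ = -3.5539 m/s;  V_Py = rω cosθ + a·ω_rod·cosφ = +0.9019 m/s.
|V_P| = √(V_Px² + V_Py²) = 3.6666 m/s.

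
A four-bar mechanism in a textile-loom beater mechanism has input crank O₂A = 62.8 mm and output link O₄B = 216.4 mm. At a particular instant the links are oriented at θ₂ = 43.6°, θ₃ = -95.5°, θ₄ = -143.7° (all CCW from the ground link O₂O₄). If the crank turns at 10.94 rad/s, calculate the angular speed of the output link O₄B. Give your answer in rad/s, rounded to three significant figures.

ω₂ = 10.94 rad/s
Differentiating the loop-closure r₂e^{iθ₂}+r₃e^{iθ₃}=r₁+r₄e^{iθ₄} gives r₂ω₂e^{iθ₂}+r₃ω₃e^{iθ₃}=r₄ω₄e^{iθ₄}.
Eliminating the other unknown: ω₄ = r₂ω₂ sin(θ₂−θ₃) / [r₄ sin(θ₄−θ₃)].
Numerator sine = +0.65474; denominator sine = -0.74548.
Result = 0.0628·10.94·(+0.65474) / (0.2164·(-0.74548)) = -2.7884 rad/s; magnitude 2.7884 rad/s.

2.79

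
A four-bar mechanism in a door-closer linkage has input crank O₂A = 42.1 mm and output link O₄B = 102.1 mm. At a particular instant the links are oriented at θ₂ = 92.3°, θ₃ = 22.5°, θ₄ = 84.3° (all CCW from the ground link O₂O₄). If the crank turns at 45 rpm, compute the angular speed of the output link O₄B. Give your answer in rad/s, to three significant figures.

ω₂ = 4.712 rad/s (from 45 rpm).
Differentiating the loop-closure r₂e^{iθ₂}+r₃e^{iθ₃}=r₁+r₄e^{iθ₄} gives r₂ω₂e^{iθ₂}+r₃ω₃e^{iθ₃}=r₄ω₄e^{iθ₄}.
Eliminating the other unknown: ω₄ = r₂ω₂ sin(θ₂−θ₃) / [r₄ sin(θ₄−θ₃)].
Numerator sine = +0.93849; denominator sine = +0.88130.
Result = 0.0421·4.712·(+0.93849) / (0.1021·(+0.88130)) = +2.0692 rad/s; magnitude 2.0692 rad/s.

2.07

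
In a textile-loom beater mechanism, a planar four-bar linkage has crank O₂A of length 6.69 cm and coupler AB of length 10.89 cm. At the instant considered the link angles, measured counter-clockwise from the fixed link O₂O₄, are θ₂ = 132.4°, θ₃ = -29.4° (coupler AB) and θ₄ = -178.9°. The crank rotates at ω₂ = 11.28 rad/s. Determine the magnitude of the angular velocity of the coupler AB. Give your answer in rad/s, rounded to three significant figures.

ω₂ = 11.28 rad/s
Differentiating the loop-closure r₂e^{iθ₂}+r₃e^{iθ₃}=r₁+r₄e^{iθ₄} gives r₂ω₂e^{iθ₂}+r₃ω₃e^{iθ₃}=r₄ω₄e^{iθ₄}.
Eliminating the other unknown: ω₃ = r₂ω₂ sin(θ₄−θ₂) / [r₃ sin(θ₃−θ₄)].
Numerator sine = +0.75126; denominator sine = +0.50754.
Result = 0.0669·11.28·(+0.75126) / (0.1089·(+0.50754)) = +10.257 rad/s; magnitude 10.257 rad/s.

10.3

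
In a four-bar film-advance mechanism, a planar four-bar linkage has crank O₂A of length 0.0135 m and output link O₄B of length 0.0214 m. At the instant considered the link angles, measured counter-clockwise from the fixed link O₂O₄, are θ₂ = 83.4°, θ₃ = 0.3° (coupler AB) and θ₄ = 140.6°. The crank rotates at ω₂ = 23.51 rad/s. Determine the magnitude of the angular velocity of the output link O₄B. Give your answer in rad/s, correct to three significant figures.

ω₂ = 23.51 rad/s
Differentiating the loop-closure r₂e^{iθ₂}+r₃e^{iθ₃}=r₁+r₄e^{iθ₄} gives r₂ω₂e^{iθ₂}+r₃ω₃e^{iθ₃}=r₄ω₄e^{iθ₄}.
Eliminating the other unknown: ω₄ = r₂ω₂ sin(θ₂−θ₃) / [r₄ sin(θ₄−θ₃)].
Numerator sine = +0.99276; denominator sine = +0.63877.
Result = 0.0135·23.51·(+0.99276) / (0.0214·(+0.63877)) = +23.05 rad/s; magnitude 23.05 rad/s.

23.1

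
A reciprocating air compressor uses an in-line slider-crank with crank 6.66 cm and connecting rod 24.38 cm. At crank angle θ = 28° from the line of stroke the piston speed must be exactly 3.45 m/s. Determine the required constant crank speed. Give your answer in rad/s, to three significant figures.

88.8

For an in-line slider-crank, |v_piston| = rω|sinθ|·[1 + r cosθ/√(L² − r² sin²θ)].
With r = 0.0666 m, L = 0.2438 m, θ = 28°: the bracketed kinematic factor |dx/dθ| = 0.038871 m.
ω = v/|dx/dθ| = 3.45/0.038871 = 88.755 rad/s.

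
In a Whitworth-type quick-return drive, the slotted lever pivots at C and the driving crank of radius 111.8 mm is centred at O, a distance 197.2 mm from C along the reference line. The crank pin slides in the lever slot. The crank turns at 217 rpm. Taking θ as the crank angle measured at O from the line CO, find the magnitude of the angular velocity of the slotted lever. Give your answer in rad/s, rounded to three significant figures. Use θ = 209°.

12.0

ω = 22.72 rad/s (from 217 rpm).
Crank pin A relative to C: A = (d + r cosθ, r sinθ); lever angle φ = atan2(r sinθ, d + r cosθ).
Differentiating tanφ: φ̇ = rω(d cosθ + r)/(d² + r² + 2dr cosθ).
d² + r² + 2dr cosθ = |CA|² = 0.0128217 m²;  d cosθ + r = -0.060675 m.
|ω_lever| = |0.1118·22.72·-0.060675| / 0.0128217 = 12.023 rad/s.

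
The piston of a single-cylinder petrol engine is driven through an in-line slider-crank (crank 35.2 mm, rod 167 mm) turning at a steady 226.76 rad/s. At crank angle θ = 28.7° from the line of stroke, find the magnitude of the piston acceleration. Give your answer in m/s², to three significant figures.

1800

ω = 226.8 rad/s
x(θ) = r cosθ + √(L² − r² sin²θ); with ω constant, a = ω²·d²x/dθ².
d²x/dθ² = −r cosθ − r²(cos2θ)/√u − r⁴ sin²2θ/(4u^{3/2}),  u = L² − r² sin²θ = 0.0276033 m².
Substituting r = 0.0352 m, L = 0.167 m, θ = 28.7°: d²x/dθ² = -0.034953 m.
a = ω²·d²x/dθ² = (226.8)²·(-0.034953) = -1797.3 m/s²;  |a| = 1797.3 m/s².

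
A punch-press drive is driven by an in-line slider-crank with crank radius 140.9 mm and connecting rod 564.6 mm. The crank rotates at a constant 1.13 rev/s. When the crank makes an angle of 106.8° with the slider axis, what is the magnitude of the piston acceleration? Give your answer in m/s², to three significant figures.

3.56

ω = 2π·1.13 = 7.1 rad/s
x(θ) = r cosθ + √(L² − r² sin²θ); with ω constant, a = ω²·d²x/dθ².
d²x/dθ² = −r cosθ − r²(cos2θ)/√u − r⁴ sin²2θ/(4u^{3/2}),  u = L² − r² sin²θ = 0.300579 m².
Substituting r = 0.1409 m, L = 0.5646 m, θ = 106.8°: d²x/dθ² = +0.070703 m.
a = ω²·d²x/dθ² = (7.1)²·(+0.070703) = +3.5641 m/s²;  |a| = 3.5641 m/s².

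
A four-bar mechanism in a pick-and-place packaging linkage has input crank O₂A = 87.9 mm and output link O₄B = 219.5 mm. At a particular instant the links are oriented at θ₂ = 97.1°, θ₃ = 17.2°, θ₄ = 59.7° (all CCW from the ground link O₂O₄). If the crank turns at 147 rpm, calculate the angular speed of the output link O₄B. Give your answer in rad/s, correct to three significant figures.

8.98

ω₂ = 15.39 rad/s (from 147 rpm).
Differentiating the loop-closure r₂e^{iθ₂}+r₃e^{iθ₃}=r₁+r₄e^{iθ₄} gives r₂ω₂e^{iθ₂}+r₃ω₃e^{iθ₃}=r₄ω₄e^{iθ₄}.
Eliminating the other unknown: ω₄ = r₂ω₂ sin(θ₂−θ₃) / [r₄ sin(θ₄−θ₃)].
Numerator sine = +0.98450; denominator sine = +0.67559.
Result = 0.0879·15.39·(+0.98450) / (0.2195·(+0.67559)) = +8.9833 rad/s; magnitude 8.9833 rad/s.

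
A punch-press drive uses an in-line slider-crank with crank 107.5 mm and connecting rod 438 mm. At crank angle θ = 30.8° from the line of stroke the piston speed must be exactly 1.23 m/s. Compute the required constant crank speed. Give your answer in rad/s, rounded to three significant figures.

For an in-line slider-crank, |v_piston| = rω|sinθ|·[1 + r cosθ/√(L² − r² sin²θ)].
With r = 0.1075 m, L = 0.438 m, θ = 30.8°: the bracketed kinematic factor |dx/dθ| = 0.066742 m.
ω = v/|dx/dθ| = 1.23/0.066742 = 18.429 rad/s.

18.4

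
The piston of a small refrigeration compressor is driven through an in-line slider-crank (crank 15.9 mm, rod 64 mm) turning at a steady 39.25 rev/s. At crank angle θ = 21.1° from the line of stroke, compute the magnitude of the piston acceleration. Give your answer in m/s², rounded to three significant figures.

ω = 2π·39.2 = 246.6 rad/s
x(θ) = r cosθ + √(L² − r² sin²θ); with ω constant, a = ω²·d²x/dθ².
d²x/dθ² = −r cosθ − r²(cos2θ)/√u − r⁴ sin²2θ/(4u^{3/2}),  u = L² − r² sin²θ = 0.00406324 m².
Substituting r = 0.0159 m, L = 0.064 m, θ = 21.1°: d²x/dθ² = -0.0178 m.
a = ω²·d²x/dθ² = (246.6)²·(-0.0178) = -1082.6 m/s²;  |a| = 1082.6 m/s².

1080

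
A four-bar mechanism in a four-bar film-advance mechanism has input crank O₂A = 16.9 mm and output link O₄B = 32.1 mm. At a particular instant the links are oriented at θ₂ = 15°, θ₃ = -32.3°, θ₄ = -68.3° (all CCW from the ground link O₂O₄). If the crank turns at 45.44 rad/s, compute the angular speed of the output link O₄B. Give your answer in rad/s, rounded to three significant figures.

ω₂ = 45.44 rad/s
Differentiating the loop-closure r₂e^{iθ₂}+r₃e^{iθ₃}=r₁+r₄e^{iθ₄} gives r₂ω₂e^{iθ₂}+r₃ω₃e^{iθ₃}=r₄ω₄e^{iθ₄}.
Eliminating the other unknown: ω₄ = r₂ω₂ sin(θ₂−θ₃) / [r₄ sin(θ₄−θ₃)].
Numerator sine = +0.73491; denominator sine = -0.58779.
Result = 0.0169·45.44·(+0.73491) / (0.0321·(-0.58779)) = -29.911 rad/s; magnitude 29.911 rad/s.

29.9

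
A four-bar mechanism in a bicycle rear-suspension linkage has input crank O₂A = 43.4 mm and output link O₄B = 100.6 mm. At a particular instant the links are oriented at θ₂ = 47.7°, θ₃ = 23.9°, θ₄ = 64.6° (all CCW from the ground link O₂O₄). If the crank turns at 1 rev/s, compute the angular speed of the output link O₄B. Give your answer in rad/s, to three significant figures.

1.68

ω₂ = 6.283 rad/s (from 1 rev/s).
Differentiating the loop-closure r₂e^{iθ₂}+r₃e^{iθ₃}=r₁+r₄e^{iθ₄} gives r₂ω₂e^{iθ₂}+r₃ω₃e^{iθ₃}=r₄ω₄e^{iθ₄}.
Eliminating the other unknown: ω₄ = r₂ω₂ sin(θ₂−θ₃) / [r₄ sin(θ₄−θ₃)].
Numerator sine = +0.40355; denominator sine = +0.65210.
Result = 0.0434·6.283·(+0.40355) / (0.1006·(+0.65210)) = +1.6775 rad/s; magnitude 1.6775 rad/s.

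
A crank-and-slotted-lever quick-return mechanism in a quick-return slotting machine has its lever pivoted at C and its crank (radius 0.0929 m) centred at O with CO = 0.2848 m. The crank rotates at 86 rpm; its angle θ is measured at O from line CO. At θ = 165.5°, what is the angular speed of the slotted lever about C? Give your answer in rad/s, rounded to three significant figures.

ω = 9.006 rad/s (from 86 rpm).
Crank pin A relative to C: A = (d + r cosθ, r sinθ); lever angle φ = atan2(r sinθ, d + r cosθ).
Differentiating tanφ: φ̇ = rω(d cosθ + r)/(d² + r² + 2dr cosθ).
d² + r² + 2dr cosθ = |CA|² = 0.0385111 m²;  d cosθ + r = -0.18283 m.
|ω_lever| = |0.0929·9.006·-0.18283| / 0.0385111 = 3.9719 rad/s.

3.97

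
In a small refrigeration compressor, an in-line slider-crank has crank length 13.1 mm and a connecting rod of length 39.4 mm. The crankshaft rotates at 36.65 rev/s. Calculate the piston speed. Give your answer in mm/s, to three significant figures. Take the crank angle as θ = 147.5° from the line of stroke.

1160

ω = 2π·36.6 = 230.3 rad/s
For an in-line slider-crank, x = r cosθ + √(L² − r² sin²θ), so v = −rω sinθ·[1 + r cosθ/√(L² − r² sin²θ)].
With r = 0.0131 m, L = 0.0394 m, θ = 147.5°: √(L² − r² sin²θ) = 0.038766 m.
v = −0.0131·230.3·0.53730·[1 + 0.0131·-0.84339/0.038766] = -1.1589 m/s.
|v| = 1.1589 m/s = 1158.9 mm/s.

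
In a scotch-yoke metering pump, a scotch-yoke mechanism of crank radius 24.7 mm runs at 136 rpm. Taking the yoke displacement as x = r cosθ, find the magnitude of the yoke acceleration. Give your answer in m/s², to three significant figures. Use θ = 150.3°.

4.35

ω = 14.24 rad/s (from 136 rpm).
x = r cosθ ⇒ ẍ = −rω² cosθ (ω constant).
|a| = rω²|cosθ| = 0.0247·(14.24)²·|cos 150.3°| = 4.3518 m/s².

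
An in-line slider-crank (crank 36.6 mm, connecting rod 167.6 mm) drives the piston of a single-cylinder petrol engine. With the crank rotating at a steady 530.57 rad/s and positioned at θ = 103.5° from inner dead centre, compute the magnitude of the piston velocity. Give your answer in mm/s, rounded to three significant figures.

ω = 530.6 rad/s
For an in-line slider-crank, x = r cosθ + √(L² − r² sin²θ), so v = −rω sinθ·[1 + r cosθ/√(L² − r² sin²θ)].
With r = 0.0366 m, L = 0.1676 m, θ = 103.5°: √(L² − r² sin²θ) = 0.16378 m.
v = −0.0366·530.6·0.97237·[1 + 0.0366·-0.23345/0.16378] = -17.897 m/s.
|v| = 17.897 m/s = 17897 mm/s.

17900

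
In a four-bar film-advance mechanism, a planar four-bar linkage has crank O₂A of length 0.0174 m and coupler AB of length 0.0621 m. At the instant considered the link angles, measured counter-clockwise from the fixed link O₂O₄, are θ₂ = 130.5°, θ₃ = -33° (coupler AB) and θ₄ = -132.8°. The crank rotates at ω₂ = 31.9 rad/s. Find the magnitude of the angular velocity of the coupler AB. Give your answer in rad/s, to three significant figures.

ω₂ = 31.9 rad/s
Differentiating the loop-closure r₂e^{iθ₂}+r₃e^{iθ₃}=r₁+r₄e^{iθ₄} gives r₂ω₂e^{iθ₂}+r₃ω₃e^{iθ₃}=r₄ω₄e^{iθ₄}.
Eliminating the other unknown: ω₃ = r₂ω₂ sin(θ₄−θ₂) / [r₃ sin(θ₃−θ₄)].
Numerator sine = +0.99317; denominator sine = +0.98541.
Result = 0.0174·31.9·(+0.99317) / (0.0621·(+0.98541)) = +9.0086 rad/s; magnitude 9.0086 rad/s.

9.01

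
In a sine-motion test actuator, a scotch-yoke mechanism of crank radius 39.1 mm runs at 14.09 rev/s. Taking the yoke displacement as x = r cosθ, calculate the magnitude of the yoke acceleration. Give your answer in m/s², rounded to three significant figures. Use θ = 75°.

79.3

ω = 88.53 rad/s (from 14.09 rev/s).
x = r cosθ ⇒ ẍ = −rω² cosθ (ω constant).
|a| = rω²|cosθ| = 0.0391·(88.53)²·|cos 75°| = 79.315 m/s².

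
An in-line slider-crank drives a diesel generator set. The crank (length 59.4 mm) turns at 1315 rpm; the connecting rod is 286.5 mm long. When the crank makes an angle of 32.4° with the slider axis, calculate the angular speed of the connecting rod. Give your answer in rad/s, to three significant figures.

24.3

ω = 137.7 rad/s (converted from 1315 rpm).
The rod makes angle φ with the slider axis where L sinφ = r sinθ; differentiating, L cosφ·φ̇ = r ω cosθ.
L cosφ = √(L² − r² sin²θ) = 0.28473 m.
|ω_rod| = r ω |cosθ| / √(L² − r² sin²θ) = 0.0594·137.7·0.84433/0.28473 = 24.256 rad/s.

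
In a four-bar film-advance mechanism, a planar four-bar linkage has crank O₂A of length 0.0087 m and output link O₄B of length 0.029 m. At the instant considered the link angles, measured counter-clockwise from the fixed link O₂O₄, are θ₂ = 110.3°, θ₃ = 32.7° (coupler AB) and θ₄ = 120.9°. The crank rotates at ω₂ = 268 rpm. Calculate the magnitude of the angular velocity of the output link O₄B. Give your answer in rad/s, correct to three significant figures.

ω₂ = 28.06 rad/s (from 268 rpm).
Differentiating the loop-closure r₂e^{iθ₂}+r₃e^{iθ₃}=r₁+r₄e^{iθ₄} gives r₂ω₂e^{iθ₂}+r₃ω₃e^{iθ₃}=r₄ω₄e^{iθ₄}.
Eliminating the other unknown: ω₄ = r₂ω₂ sin(θ₂−θ₃) / [r₄ sin(θ₄−θ₃)].
Numerator sine = +0.97667; denominator sine = +0.99951.
Result = 0.0087·28.06·(+0.97667) / (0.029·(+0.99951)) = +8.2271 rad/s; magnitude 8.2271 rad/s.

8.23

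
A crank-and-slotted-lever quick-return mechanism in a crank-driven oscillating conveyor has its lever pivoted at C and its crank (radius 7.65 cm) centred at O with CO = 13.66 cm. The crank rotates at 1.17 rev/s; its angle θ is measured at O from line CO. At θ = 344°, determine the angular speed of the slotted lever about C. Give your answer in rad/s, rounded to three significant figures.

2.62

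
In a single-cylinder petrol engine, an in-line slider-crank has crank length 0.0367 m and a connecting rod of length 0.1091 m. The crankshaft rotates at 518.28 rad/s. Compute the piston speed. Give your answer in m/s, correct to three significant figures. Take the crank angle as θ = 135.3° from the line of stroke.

10.1

ω = 518.3 rad/s
For an in-line slider-crank, x = r cosθ + √(L² − r² sin²θ), so v = −rω sinθ·[1 + r cosθ/√(L² − r² sin²θ)].
With r = 0.0367 m, L = 0.1091 m, θ = 135.3°: √(L² − r² sin²θ) = 0.106 m.
v = −0.0367·518.3·0.70339·[1 + 0.0367·-0.71080/0.106] = -10.087 m/s.
|v| = 10.087 m/s.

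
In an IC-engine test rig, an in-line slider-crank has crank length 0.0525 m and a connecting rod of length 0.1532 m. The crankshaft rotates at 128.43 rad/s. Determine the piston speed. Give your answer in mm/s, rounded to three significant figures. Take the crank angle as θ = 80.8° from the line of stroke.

ω = 128.4 rad/s
For an in-line slider-crank, x = r cosθ + √(L² − r² sin²θ), so v = −rω sinθ·[1 + r cosθ/√(L² − r² sin²θ)].
With r = 0.0525 m, L = 0.1532 m, θ = 80.8°: √(L² − r² sin²θ) = 0.14417 m.
v = −0.0525·128.4·0.98714·[1 + 0.0525·0.15988/0.14417] = -7.0434 m/s.
|v| = 7.0434 m/s = 7043.4 mm/s.

7040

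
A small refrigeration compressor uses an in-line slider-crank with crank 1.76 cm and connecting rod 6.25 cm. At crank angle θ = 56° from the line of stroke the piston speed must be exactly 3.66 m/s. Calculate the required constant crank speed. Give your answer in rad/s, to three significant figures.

For an in-line slider-crank, |v_piston| = rω|sinθ|·[1 + r cosθ/√(L² − r² sin²θ)].
With r = 0.0176 m, L = 0.0625 m, θ = 56°: the bracketed kinematic factor |dx/dθ| = 0.016954 m.
ω = v/|dx/dθ| = 3.66/0.016954 = 215.88 rad/s.

216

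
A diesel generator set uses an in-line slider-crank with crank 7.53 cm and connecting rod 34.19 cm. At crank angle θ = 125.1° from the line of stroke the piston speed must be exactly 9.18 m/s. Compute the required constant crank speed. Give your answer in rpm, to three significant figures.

1630

For an in-line slider-crank, |v_piston| = rω|sinθ|·[1 + r cosθ/√(L² − r² sin²θ)].
With r = 0.0753 m, L = 0.3419 m, θ = 125.1°: the bracketed kinematic factor |dx/dθ| = 0.053675 m.
ω = v/|dx/dθ| = 9.18/0.053675 = 171.03 rad/s.
N = 60ω/(2π) = 1633.2 rpm.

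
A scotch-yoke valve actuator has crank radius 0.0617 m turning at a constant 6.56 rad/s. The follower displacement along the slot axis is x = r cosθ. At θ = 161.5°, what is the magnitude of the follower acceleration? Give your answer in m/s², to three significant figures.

2.52

ω = 6.56 rad/s
x = r cosθ ⇒ ẍ = −rω² cosθ (ω constant).
|a| = rω²|cosθ| = 0.0617·(6.56)²·|cos 161.5°| = 2.518 m/s².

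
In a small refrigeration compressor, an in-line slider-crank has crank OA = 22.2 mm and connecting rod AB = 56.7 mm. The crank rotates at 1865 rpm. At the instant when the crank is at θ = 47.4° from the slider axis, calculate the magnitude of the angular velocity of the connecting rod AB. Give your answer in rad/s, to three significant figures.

ω = 195.3 rad/s (converted from 1865 rpm).
The rod makes angle φ with the slider axis where L sinφ = r sinθ; differentiating, L cosφ·φ̇ = r ω cosθ.
L cosφ = √(L² − r² sin²θ) = 0.054294 m.
|ω_rod| = r ω |cosθ| / √(L² − r² sin²θ) = 0.0222·195.3·0.67688/0.054294 = 54.053 rad/s.

54.1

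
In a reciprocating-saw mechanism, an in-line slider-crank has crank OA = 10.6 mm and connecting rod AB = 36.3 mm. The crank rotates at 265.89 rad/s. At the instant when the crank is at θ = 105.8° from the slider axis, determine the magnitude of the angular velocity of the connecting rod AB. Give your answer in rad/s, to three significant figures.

22.0

ω = 265.9 rad/s
The rod makes angle φ with the slider axis where L sinφ = r sinθ; differentiating, L cosφ·φ̇ = r ω cosθ.
L cosφ = √(L² − r² sin²θ) = 0.034838 m.
|ω_rod| = r ω |cosθ| / √(L² − r² sin²θ) = 0.0106·265.9·0.27228/0.034838 = 22.028 rad/s.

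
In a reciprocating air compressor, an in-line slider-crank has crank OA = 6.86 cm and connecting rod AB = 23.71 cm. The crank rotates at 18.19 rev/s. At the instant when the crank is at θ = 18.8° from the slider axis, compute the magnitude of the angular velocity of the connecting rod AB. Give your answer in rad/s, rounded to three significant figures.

31.4

ω = 114.3 rad/s (converted from 18.19 rev/s).
The rod makes angle φ with the slider axis where L sinφ = r sinθ; differentiating, L cosφ·φ̇ = r ω cosθ.
L cosφ = √(L² − r² sin²θ) = 0.23607 m.
|ω_rod| = r ω |cosθ| / √(L² − r² sin²θ) = 0.0686·114.3·0.94665/0.23607 = 31.441 rad/s.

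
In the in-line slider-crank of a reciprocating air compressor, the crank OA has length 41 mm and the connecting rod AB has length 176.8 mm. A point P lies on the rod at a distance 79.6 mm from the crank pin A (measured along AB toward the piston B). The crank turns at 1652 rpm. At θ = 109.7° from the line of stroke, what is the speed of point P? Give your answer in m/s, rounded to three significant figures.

6.57

ω = 173 rad/s.  Crank-pin speed |V_A| = rω = 7.0929 m/s, perpendicular to OA.
Rod angle: sinφ = −(r/L) sinθ ⇒ φ = -12.611°; ω_rod = −rω cosθ/√(L²−r²sin²θ) = +13.858 rad/s.
V_P = V_A + ω_rod × AP, with AP = 0.0796 m along the rod.
Components: V_Px = −rω sinθ − a·ω_rod·sinφ = -6.4369 m/s;  V_Py = rω cosθ + a·ω_rod·cosφ = -1.3145 m/s.
|V_P| = √(V_Px² + V_Py²) = 6.5697 m/s.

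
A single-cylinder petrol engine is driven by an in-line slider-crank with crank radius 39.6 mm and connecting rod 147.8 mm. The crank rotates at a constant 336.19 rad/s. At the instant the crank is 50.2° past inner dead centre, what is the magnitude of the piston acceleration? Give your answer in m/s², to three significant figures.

2670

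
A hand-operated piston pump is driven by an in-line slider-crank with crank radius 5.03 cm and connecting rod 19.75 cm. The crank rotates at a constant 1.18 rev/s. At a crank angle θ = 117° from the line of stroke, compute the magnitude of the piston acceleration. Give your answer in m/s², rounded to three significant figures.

ω = 2π·1.18 = 7.414 rad/s
x(θ) = r cosθ + √(L² − r² sin²θ); with ω constant, a = ω²·d²x/dθ².
d²x/dθ² = −r cosθ − r²(cos2θ)/√u − r⁴ sin²2θ/(4u^{3/2}),  u = L² − r² sin²θ = 0.0369976 m².
Substituting r = 0.0503 m, L = 0.1975 m, θ = 117°: d²x/dθ² = +0.03042 m.
a = ω²·d²x/dθ² = (7.414)²·(+0.03042) = +1.6722 m/s²;  |a| = 1.6722 m/s².

1.67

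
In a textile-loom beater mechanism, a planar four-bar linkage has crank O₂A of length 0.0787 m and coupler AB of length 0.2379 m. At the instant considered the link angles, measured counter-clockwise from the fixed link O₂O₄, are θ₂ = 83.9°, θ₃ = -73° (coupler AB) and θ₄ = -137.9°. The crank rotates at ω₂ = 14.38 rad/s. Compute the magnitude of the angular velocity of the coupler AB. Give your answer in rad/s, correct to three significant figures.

ω₂ = 14.38 rad/s
Differentiating the loop-closure r₂e^{iθ₂}+r₃e^{iθ₃}=r₁+r₄e^{iθ₄} gives r₂ω₂e^{iθ₂}+r₃ω₃e^{iθ₃}=r₄ω₄e^{iθ₄}.
Eliminating the other unknown: ω₃ = r₂ω₂ sin(θ₄−θ₂) / [r₃ sin(θ₃−θ₄)].
Numerator sine = +0.66653; denominator sine = +0.90557.
Result = 0.0787·14.38·(+0.66653) / (0.2379·(+0.90557)) = +3.5014 rad/s; magnitude 3.5014 rad/s.

3.50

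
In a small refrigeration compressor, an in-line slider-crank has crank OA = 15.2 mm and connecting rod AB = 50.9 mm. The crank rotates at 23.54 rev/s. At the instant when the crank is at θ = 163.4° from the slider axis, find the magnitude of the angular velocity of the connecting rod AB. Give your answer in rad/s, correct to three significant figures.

ω = 147.9 rad/s (converted from 23.54 rev/s).
The rod makes angle φ with the slider axis where L sinφ = r sinθ; differentiating, L cosφ·φ̇ = r ω cosθ.
L cosφ = √(L² − r² sin²θ) = 0.050714 m.
|ω_rod| = r ω |cosθ| / √(L² − r² sin²θ) = 0.0152·147.9·0.95832/0.050714 = 42.483 rad/s.

42.5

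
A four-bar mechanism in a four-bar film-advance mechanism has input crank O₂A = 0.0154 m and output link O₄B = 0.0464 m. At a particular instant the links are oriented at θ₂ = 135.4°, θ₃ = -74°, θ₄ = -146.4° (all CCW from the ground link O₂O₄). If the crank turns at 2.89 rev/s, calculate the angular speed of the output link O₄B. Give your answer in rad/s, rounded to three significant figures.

ω₂ = 18.16 rad/s (from 2.89 rev/s).
Differentiating the loop-closure r₂e^{iθ₂}+r₃e^{iθ₃}=r₁+r₄e^{iθ₄} gives r₂ω₂e^{iθ₂}+r₃ω₃e^{iθ₃}=r₄ω₄e^{iθ₄}.
Eliminating the other unknown: ω₄ = r₂ω₂ sin(θ₂−θ₃) / [r₄ sin(θ₄−θ₃)].
Numerator sine = -0.49090; denominator sine = -0.95319.
Result = 0.0154·18.16·(-0.49090) / (0.0464·(-0.95319)) = +3.1038 rad/s; magnitude 3.1038 rad/s.

3.10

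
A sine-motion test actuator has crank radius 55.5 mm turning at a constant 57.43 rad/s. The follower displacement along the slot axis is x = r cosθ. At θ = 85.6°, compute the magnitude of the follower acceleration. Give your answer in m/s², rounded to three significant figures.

ω = 57.43 rad/s
x = r cosθ ⇒ ẍ = −rω² cosθ (ω constant).
|a| = rω²|cosθ| = 0.0555·(57.43)²·|cos 85.6°| = 14.043 m/s².

14.0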